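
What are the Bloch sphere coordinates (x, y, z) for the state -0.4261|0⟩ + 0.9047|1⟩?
(-0.771, 0, -0.6369)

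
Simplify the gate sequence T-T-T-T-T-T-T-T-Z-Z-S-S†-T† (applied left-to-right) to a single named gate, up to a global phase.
T†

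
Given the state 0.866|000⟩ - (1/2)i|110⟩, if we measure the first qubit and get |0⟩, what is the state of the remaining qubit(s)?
|00⟩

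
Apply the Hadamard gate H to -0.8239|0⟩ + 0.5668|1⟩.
-0.1818|0⟩ - 0.9834|1⟩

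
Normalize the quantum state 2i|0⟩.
i|0⟩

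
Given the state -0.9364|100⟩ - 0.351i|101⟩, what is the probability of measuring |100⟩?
0.8768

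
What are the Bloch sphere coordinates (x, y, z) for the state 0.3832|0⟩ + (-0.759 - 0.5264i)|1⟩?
(-0.5817, -0.4034, -0.7063)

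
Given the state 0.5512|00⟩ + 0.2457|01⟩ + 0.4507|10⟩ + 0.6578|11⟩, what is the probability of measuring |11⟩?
0.4327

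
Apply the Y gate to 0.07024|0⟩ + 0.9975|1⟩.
-0.9975i|0⟩ + 0.07024i|1⟩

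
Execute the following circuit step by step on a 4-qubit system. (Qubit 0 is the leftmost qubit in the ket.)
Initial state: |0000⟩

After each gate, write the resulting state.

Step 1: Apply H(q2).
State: 1/√2|0000⟩ + 1/√2|0010⟩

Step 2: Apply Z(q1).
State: 1/√2|0000⟩ + 1/√2|0010⟩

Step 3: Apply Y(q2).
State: -(1/√2)i|0000⟩ + (1/√2)i|0010⟩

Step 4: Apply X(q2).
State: (1/√2)i|0000⟩ - (1/√2)i|0010⟩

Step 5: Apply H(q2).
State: i|0010⟩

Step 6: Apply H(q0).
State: (1/√2)i|0010⟩ + (1/√2)i|1010⟩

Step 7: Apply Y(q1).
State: -1/√2|0110⟩ - 1/√2|1110⟩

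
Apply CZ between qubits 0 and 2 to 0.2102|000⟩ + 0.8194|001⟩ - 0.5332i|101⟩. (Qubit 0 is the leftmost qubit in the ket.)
0.2102|000⟩ + 0.8194|001⟩ + 0.5332i|101⟩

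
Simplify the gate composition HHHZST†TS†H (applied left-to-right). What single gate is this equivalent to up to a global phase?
X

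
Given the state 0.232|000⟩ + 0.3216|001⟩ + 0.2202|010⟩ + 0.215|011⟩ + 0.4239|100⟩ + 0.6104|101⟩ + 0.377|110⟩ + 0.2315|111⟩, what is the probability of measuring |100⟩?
0.1797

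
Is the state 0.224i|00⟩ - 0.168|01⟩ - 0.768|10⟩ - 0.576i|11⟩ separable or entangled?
Separable

Writing the state as a|00⟩ + b|01⟩ + c|10⟩ + d|11⟩, it is a product state iff ad − bc = 0.
Here (a, b, c, d) = (0.224i, -0.168, -0.768, -0.576i): ad − bc = (0.224i)(-0.576i) − (-0.168)(-0.768) = 0, so the state is separable.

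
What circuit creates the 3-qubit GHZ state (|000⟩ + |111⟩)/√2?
H(q0) → CNOT(q0,q1) → CNOT(q0,q2)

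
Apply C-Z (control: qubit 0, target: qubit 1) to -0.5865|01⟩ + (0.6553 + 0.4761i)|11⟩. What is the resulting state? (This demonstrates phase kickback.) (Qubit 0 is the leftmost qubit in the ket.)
-0.5865|01⟩ + (-0.6553 - 0.4761i)|11⟩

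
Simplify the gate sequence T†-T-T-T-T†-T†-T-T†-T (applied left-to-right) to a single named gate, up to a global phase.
T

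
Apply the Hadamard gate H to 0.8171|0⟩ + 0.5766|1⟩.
0.9855|0⟩ + 0.1701|1⟩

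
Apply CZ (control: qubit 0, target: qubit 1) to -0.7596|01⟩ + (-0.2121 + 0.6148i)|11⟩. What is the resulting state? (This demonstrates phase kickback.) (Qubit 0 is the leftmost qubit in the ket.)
-0.7596|01⟩ + (0.2121 - 0.6148i)|11⟩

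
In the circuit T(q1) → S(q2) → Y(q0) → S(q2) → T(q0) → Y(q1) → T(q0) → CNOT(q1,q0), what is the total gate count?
8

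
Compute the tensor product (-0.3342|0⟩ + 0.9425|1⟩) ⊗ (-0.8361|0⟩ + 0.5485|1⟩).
0.2794|00⟩ - 0.1833|01⟩ - 0.788|10⟩ + 0.517|11⟩

amp(|b₁b₂…⟩) = product of the factor amplitudes for bits b₁, b₂, …; only kets whose every factor amplitude is nonzero survive.
|00⟩: (-0.3342)(-0.8361) = 0.2794
|01⟩: (-0.3342)(0.5485) = -0.1833
|10⟩: (0.9425)(-0.8361) = -0.788
|11⟩: (0.9425)(0.5485) = 0.517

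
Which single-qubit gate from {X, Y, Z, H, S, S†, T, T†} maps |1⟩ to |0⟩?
X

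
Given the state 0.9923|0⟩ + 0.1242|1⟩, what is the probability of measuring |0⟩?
0.9847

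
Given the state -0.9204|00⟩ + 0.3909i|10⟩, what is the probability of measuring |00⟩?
0.8471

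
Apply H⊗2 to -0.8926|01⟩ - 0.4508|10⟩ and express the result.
-0.6717|00⟩ + 0.2209|01⟩ - 0.2209|10⟩ + 0.6717|11⟩

H⊗2 gives amp(|y⟩) = (1/2) Σ_x (−1)^(x·y) amp(|x⟩), where x·y is the number of positions in which both x and y have a 1.
|00⟩: (-0.8926 - 0.4508)/2 = -0.6717
|01⟩: (0.8926 - 0.4508)/2 = 0.2209
|10⟩: (-0.8926 + 0.4508)/2 = -0.2209
|11⟩: (0.8926 + 0.4508)/2 = 0.6717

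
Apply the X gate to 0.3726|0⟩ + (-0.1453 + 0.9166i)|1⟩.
(-0.1453 + 0.9166i)|0⟩ + 0.3726|1⟩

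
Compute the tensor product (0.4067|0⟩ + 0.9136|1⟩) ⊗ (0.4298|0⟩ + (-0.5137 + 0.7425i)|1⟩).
0.1748|00⟩ + (-0.2089 + 0.302i)|01⟩ + 0.3927|10⟩ + (-0.4693 + 0.6783i)|11⟩

amp(|b₁b₂…⟩) = product of the factor amplitudes for bits b₁, b₂, …; only kets whose every factor amplitude is nonzero survive.
|00⟩: (0.4067)(0.4298) = 0.1748
|01⟩: (0.4067)(-0.5137 + 0.7425i) = (-0.2089 + 0.302i)
|10⟩: (0.9136)(0.4298) = 0.3927
|11⟩: (0.9136)(-0.5137 + 0.7425i) = (-0.4693 + 0.6783i)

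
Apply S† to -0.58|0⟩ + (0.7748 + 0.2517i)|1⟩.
-0.58|0⟩ + (0.2517 - 0.7748i)|1⟩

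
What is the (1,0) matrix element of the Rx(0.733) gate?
-0.3584i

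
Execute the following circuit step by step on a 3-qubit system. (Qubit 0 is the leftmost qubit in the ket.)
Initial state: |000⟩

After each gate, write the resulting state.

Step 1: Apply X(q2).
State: |001⟩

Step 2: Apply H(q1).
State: 1/√2|001⟩ + 1/√2|011⟩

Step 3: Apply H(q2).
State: 1/2|000⟩ - 1/2|001⟩ + 1/2|010⟩ - 1/2|011⟩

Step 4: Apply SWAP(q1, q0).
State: 1/2|000⟩ - 1/2|001⟩ + 1/2|100⟩ - 1/2|101⟩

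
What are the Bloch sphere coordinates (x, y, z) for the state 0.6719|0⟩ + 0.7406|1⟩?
(0.9952, 0, -0.09704)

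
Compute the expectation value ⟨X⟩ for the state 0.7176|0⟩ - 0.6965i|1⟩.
0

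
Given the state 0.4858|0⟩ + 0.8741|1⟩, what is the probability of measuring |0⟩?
0.236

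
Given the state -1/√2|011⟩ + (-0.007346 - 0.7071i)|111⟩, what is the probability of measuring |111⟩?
0.5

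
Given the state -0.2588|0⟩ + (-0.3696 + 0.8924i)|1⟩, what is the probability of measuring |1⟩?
0.933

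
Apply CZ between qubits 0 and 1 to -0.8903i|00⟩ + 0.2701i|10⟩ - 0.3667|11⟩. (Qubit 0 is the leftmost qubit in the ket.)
-0.8903i|00⟩ + 0.2701i|10⟩ + 0.3667|11⟩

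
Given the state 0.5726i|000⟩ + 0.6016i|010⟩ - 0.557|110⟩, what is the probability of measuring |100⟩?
0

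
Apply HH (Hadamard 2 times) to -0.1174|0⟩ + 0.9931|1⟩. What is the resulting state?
-0.1174|0⟩ + 0.9931|1⟩

H² = I, so an even number of Hadamards cancels: H^2 = I and the state is unchanged.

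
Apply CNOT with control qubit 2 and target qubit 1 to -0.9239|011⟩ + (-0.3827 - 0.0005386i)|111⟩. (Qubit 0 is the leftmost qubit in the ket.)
-0.9239|001⟩ + (-0.3827 - 0.0005386i)|101⟩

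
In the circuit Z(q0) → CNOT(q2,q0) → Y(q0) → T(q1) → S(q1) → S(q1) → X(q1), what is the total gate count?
7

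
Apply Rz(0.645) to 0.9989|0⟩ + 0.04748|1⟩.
(0.9474 - 0.3166i)|0⟩ + (0.04503 + 0.01505i)|1⟩

Rz(0.645) = [[e^(−iθ/2), 0], [0, e^(iθ/2)]] with e^(±iθ/2) = cos(θ/2) ± i·sin(θ/2); θ = 0.645, cos(θ/2) ≈ 0.948446, sin(θ/2) ≈ 0.316939.
With a = amp(|0⟩) = 0.9989 and b = amp(|1⟩) = 0.04748:
new amp(|0⟩) = (0.948446 - 0.316939i)·a = (0.9474 - 0.3166i)
new amp(|1⟩) = (0.948446 + 0.316939i)·b = (0.04503 + 0.01505i)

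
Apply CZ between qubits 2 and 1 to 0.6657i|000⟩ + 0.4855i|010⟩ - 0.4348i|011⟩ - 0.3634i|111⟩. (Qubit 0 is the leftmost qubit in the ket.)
0.6657i|000⟩ + 0.4855i|010⟩ + 0.4348i|011⟩ + 0.3634i|111⟩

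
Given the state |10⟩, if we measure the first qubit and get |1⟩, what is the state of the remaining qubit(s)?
|0⟩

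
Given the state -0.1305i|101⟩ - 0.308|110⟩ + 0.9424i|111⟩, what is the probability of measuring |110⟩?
0.09486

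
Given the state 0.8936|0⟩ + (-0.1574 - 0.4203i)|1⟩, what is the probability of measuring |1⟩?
0.2014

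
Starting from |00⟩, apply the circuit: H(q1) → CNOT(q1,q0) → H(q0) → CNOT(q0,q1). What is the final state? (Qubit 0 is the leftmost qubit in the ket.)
1/2|00⟩ + 1/2|01⟩ - 1/2|10⟩ + 1/2|11⟩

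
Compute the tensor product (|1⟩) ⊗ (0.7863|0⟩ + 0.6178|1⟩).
0.7863|10⟩ + 0.6178|11⟩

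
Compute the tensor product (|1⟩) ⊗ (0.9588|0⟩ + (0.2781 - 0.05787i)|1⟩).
0.9588|10⟩ + (0.2781 - 0.05787i)|11⟩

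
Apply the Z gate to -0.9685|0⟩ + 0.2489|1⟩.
-0.9685|0⟩ - 0.2489|1⟩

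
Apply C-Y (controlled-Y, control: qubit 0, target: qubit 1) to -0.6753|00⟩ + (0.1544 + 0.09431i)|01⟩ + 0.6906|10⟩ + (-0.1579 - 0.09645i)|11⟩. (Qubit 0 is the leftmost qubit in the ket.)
-0.6753|00⟩ + (0.1544 + 0.09431i)|01⟩ + (-0.09645 + 0.1579i)|10⟩ + 0.6906i|11⟩

C-Y leaves the control-|0⟩ kets |00⟩, |01⟩ unchanged and applies Y to qubit 1 on the control-|1⟩ pair (|10⟩, |11⟩).
Y = [[0, -i], [i, 0]].
With a = amp(|10⟩) = 0.6906 and b = amp(|11⟩) = (-0.1579 - 0.09645i):
new amp(|10⟩) = (-i)·b = (-0.09645 + 0.1579i)
new amp(|11⟩) = (i)·a = 0.6906i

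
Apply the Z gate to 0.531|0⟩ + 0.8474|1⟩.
0.531|0⟩ - 0.8474|1⟩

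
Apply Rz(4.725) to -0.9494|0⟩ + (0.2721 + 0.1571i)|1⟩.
(0.6755 + 0.6671i)|0⟩ + (-0.304 + 0.0794i)|1⟩

Rz(4.725) = [[e^(−iθ/2), 0], [0, e^(iθ/2)]] with e^(±iθ/2) = cos(θ/2) ± i·sin(θ/2); θ = 4.725, cos(θ/2) ≈ -0.711551, sin(θ/2) ≈ 0.702634.
With a = amp(|0⟩) = -0.9494 and b = amp(|1⟩) = (0.2721 + 0.1571i):
new amp(|0⟩) = (-0.711551 - 0.702634i)·a = (0.6755 + 0.6671i)
new amp(|1⟩) = (-0.711551 + 0.702634i)·b = (-0.304 + 0.0794i)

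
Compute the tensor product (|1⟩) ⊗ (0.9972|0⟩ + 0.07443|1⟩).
0.9972|10⟩ + 0.07443|11⟩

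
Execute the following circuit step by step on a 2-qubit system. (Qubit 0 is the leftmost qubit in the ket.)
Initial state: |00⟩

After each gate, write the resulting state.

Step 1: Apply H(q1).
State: 1/√2|00⟩ + 1/√2|01⟩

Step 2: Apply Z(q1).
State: 1/√2|00⟩ - 1/√2|01⟩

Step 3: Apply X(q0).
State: 1/√2|10⟩ - 1/√2|11⟩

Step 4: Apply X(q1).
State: -1/√2|10⟩ + 1/√2|11⟩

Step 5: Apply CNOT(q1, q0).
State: 1/√2|01⟩ - 1/√2|10⟩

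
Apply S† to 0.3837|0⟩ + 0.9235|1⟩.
0.3837|0⟩ - 0.9235i|1⟩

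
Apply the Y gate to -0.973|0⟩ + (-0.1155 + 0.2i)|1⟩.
(0.2 + 0.1155i)|0⟩ - 0.973i|1⟩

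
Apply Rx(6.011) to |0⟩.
-0.9908|0⟩ - 0.1357i|1⟩

Rx(6.011) = [[cos(θ/2), −i·sin(θ/2)], [−i·sin(θ/2), cos(θ/2)]]; θ = 6.011, cos(θ/2) ≈ -0.990754, sin(θ/2) ≈ 0.135673.
With a = amp(|0⟩) = 1 and b = amp(|1⟩) = 0:
new amp(|0⟩) = (-0.990754)·a + (-0.135673i)·b = -0.9908
new amp(|1⟩) = (-0.135673i)·a + (-0.990754)·b = -0.1357i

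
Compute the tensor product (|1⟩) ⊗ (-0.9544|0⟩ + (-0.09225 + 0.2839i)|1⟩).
-0.9544|10⟩ + (-0.09225 + 0.2839i)|11⟩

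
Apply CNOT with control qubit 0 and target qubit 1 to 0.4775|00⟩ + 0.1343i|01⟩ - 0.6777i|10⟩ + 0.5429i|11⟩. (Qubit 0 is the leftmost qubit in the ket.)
0.4775|00⟩ + 0.1343i|01⟩ + 0.5429i|10⟩ - 0.6777i|11⟩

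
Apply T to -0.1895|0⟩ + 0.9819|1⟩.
-0.1895|0⟩ + (0.6943 + 0.6943i)|1⟩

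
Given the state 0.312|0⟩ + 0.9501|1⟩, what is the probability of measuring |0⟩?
0.09734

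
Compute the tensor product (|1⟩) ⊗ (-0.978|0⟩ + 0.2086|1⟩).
-0.978|10⟩ + 0.2086|11⟩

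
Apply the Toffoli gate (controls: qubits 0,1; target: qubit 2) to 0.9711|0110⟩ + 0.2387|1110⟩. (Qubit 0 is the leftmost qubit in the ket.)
0.9711|0110⟩ + 0.2387|1100⟩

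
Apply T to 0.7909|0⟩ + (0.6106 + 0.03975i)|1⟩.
0.7909|0⟩ + (0.4037 + 0.4599i)|1⟩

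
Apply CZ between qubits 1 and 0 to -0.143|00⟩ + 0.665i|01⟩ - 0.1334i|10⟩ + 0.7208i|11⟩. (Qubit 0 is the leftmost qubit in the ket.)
-0.143|00⟩ + 0.665i|01⟩ - 0.1334i|10⟩ - 0.7208i|11⟩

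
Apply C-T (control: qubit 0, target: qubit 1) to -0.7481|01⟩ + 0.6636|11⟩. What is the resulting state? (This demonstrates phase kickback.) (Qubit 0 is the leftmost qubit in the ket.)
-0.7481|01⟩ + (0.4692 + 0.4692i)|11⟩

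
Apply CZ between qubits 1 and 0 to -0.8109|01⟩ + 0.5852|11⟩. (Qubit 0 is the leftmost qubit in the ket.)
-0.8109|01⟩ - 0.5852|11⟩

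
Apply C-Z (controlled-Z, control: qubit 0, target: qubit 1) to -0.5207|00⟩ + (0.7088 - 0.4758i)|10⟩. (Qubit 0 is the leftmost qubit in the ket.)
-0.5207|00⟩ + (0.7088 - 0.4758i)|10⟩

C-Z leaves the control-|0⟩ kets |00⟩, |01⟩ unchanged and applies Z to qubit 1 on the control-|1⟩ pair (|10⟩, |11⟩).
Z = [[1, 0], [0, -1]].
With a = amp(|10⟩) = (0.7088 - 0.4758i) and b = amp(|11⟩) = 0:
new amp(|10⟩) = (1)·a = (0.7088 - 0.4758i)
new amp(|11⟩) = (-1)·b = 0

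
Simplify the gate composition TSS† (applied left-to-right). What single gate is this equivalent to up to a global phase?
T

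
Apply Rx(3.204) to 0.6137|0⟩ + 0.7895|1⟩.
(-0.01915 - 0.7891i)|0⟩ + (-0.02463 - 0.6134i)|1⟩

Rx(3.204) = [[cos(θ/2), −i·sin(θ/2)], [−i·sin(θ/2), cos(θ/2)]]; θ = 3.204, cos(θ/2) ≈ -0.0311986, sin(θ/2) ≈ 0.999513.
With a = amp(|0⟩) = 0.6137 and b = amp(|1⟩) = 0.7895:
new amp(|0⟩) = (-0.0311986)·a + (-0.999513i)·b = (-0.01915 - 0.7891i)
new amp(|1⟩) = (-0.999513i)·a + (-0.0311986)·b = (-0.02463 - 0.6134i)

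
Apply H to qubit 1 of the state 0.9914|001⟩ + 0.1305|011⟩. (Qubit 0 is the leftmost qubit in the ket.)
0.7933|001⟩ + 0.6087|011⟩

H on qubit 1 mixes each pair of kets that differ only in qubit 1: amplitudes (a, b) of (|…0…⟩, |…1…⟩) become ((a + b)/√2, (a − b)/√2). Kets absent from the input have amplitude 0.
(|001⟩, |011⟩): (a, b) = (0.9914, 0.1305) → (0.7933, 0.6087)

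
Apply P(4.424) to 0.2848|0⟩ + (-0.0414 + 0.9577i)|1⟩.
0.2848|0⟩ + (0.9299 - 0.2327i)|1⟩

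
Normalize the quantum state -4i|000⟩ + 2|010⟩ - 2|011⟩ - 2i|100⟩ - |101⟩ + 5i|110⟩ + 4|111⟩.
-0.4781i|000⟩ + 0.239|010⟩ - 0.239|011⟩ - 0.239i|100⟩ - 0.1195|101⟩ + 0.5976i|110⟩ + 0.4781|111⟩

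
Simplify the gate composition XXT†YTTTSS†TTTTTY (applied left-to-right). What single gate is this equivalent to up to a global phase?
T†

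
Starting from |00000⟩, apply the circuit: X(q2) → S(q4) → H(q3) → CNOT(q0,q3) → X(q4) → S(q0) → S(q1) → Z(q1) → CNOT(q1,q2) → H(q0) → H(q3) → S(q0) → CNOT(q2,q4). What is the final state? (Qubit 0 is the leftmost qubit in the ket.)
1/√2|00100⟩ + (1/√2)i|10100⟩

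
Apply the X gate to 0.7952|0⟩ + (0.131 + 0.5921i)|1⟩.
(0.131 + 0.5921i)|0⟩ + 0.7952|1⟩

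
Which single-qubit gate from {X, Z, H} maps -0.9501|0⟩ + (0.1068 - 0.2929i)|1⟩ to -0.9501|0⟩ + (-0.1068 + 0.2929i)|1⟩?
Z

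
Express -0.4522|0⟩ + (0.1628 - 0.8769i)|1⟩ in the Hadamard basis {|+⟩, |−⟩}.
(-0.2046 - 0.6201i)|+⟩ + (-0.4349 + 0.6201i)|−⟩

With |ψ⟩ = α|0⟩ + β|1⟩, the Hadamard-basis coefficients are ⟨+|ψ⟩ = (α + β)/√2 and ⟨−|ψ⟩ = (α − β)/√2.
Here α = -0.4522, β = (0.1628 - 0.8769i): (α + β)/√2 = (-0.2046 - 0.6201i), (α − β)/√2 = (-0.4349 + 0.6201i).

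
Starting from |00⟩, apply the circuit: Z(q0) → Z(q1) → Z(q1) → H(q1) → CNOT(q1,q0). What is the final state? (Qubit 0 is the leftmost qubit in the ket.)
1/√2|00⟩ + 1/√2|11⟩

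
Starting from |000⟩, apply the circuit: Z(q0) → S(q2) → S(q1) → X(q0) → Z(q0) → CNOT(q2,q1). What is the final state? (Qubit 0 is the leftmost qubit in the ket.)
-|100⟩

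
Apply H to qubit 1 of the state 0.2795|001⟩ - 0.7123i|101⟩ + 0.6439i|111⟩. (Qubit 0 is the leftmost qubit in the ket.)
0.1976|001⟩ + 0.1976|011⟩ - 0.04837i|101⟩ - 0.959i|111⟩

H on qubit 1 mixes each pair of kets that differ only in qubit 1: amplitudes (a, b) of (|…0…⟩, |…1…⟩) become ((a + b)/√2, (a − b)/√2). Kets absent from the input have amplitude 0.
(|001⟩, |011⟩): (a, b) = (0.2795, 0) → (0.1976, 0.1976)
(|101⟩, |111⟩): (a, b) = (-0.7123i, 0.6439i) → (-0.04837i, -0.959i)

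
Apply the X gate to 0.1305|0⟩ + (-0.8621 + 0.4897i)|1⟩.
(-0.8621 + 0.4897i)|0⟩ + 0.1305|1⟩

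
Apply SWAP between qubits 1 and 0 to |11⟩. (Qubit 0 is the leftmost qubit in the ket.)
|11⟩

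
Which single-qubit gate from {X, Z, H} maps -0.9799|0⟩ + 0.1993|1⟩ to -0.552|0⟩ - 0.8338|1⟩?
H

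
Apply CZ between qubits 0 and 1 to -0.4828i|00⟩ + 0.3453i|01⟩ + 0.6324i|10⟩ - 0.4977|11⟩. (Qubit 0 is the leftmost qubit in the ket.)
-0.4828i|00⟩ + 0.3453i|01⟩ + 0.6324i|10⟩ + 0.4977|11⟩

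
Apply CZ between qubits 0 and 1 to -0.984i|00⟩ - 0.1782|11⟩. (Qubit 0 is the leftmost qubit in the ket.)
-0.984i|00⟩ + 0.1782|11⟩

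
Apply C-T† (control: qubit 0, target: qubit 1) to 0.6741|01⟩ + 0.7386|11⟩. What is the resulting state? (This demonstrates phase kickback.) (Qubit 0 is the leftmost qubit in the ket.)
0.6741|01⟩ + (0.5223 - 0.5223i)|11⟩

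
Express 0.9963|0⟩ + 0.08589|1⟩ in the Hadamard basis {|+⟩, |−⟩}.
0.7652|+⟩ + 0.6438|−⟩

With |ψ⟩ = α|0⟩ + β|1⟩, the Hadamard-basis coefficients are ⟨+|ψ⟩ = (α + β)/√2 and ⟨−|ψ⟩ = (α − β)/√2.
Here α = 0.9963, β = 0.08589: (α + β)/√2 = 0.7652, (α − β)/√2 = 0.6438.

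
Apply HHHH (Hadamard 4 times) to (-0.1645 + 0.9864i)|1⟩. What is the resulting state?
(-0.1645 + 0.9864i)|1⟩

H² = I, so an even number of Hadamards cancels: H^4 = I and the state is unchanged.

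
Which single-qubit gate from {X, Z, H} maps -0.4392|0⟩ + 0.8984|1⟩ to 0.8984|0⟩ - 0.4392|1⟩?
X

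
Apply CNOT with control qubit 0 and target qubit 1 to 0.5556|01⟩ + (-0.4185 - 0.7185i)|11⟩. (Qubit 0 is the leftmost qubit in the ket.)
0.5556|01⟩ + (-0.4185 - 0.7185i)|10⟩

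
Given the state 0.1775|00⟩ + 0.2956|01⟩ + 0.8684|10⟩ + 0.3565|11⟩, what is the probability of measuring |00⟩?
0.03151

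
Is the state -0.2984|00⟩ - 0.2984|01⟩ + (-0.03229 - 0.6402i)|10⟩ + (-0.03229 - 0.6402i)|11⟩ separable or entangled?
Separable

Writing the state as a|00⟩ + b|01⟩ + c|10⟩ + d|11⟩, it is a product state iff ad − bc = 0.
Here (a, b, c, d) = (-0.2984, -0.2984, (-0.03229 - 0.6402i), (-0.03229 - 0.6402i)): ad − bc = (-0.2984)(-0.03229 - 0.6402i) − (-0.2984)(-0.03229 - 0.6402i) = 0, so the state is separable.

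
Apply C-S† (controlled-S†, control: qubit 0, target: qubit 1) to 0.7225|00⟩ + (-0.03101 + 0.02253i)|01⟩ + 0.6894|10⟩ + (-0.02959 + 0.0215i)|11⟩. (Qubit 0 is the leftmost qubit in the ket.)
0.7225|00⟩ + (-0.03101 + 0.02253i)|01⟩ + 0.6894|10⟩ + (0.0215 + 0.02959i)|11⟩

C-S† leaves the control-|0⟩ kets |00⟩, |01⟩ unchanged and applies S† to qubit 1 on the control-|1⟩ pair (|10⟩, |11⟩).
S† = [[1, 0], [0, -i]].
With a = amp(|10⟩) = 0.6894 and b = amp(|11⟩) = (-0.02959 + 0.0215i):
new amp(|10⟩) = (1)·a = 0.6894
new amp(|11⟩) = (-i)·b = (0.0215 + 0.02959i)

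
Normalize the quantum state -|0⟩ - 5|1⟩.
-0.1961|0⟩ - 0.9806|1⟩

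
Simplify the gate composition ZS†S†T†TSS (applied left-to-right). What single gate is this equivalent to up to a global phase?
Z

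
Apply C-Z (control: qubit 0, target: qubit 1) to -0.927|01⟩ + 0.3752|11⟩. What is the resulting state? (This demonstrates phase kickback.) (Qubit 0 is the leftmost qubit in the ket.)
-0.927|01⟩ - 0.3752|11⟩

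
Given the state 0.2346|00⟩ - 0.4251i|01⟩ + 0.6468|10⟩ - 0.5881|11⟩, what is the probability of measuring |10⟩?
0.4184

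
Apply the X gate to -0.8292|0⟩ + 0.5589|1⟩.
0.5589|0⟩ - 0.8292|1⟩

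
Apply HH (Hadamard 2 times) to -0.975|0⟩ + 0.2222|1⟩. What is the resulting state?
-0.975|0⟩ + 0.2222|1⟩

H² = I, so an even number of Hadamards cancels: H^2 = I and the state is unchanged.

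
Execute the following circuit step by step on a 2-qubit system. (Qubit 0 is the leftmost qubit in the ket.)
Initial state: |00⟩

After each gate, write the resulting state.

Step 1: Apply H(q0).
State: 1/√2|00⟩ + 1/√2|10⟩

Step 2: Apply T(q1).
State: 1/√2|00⟩ + 1/√2|10⟩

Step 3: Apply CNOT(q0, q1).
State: 1/√2|00⟩ + 1/√2|11⟩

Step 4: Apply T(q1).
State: 1/√2|00⟩ + (1/2 + (1/2)i)|11⟩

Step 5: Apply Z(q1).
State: 1/√2|00⟩ + (-1/2 - (1/2)i)|11⟩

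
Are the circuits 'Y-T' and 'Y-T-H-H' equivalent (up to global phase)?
Yes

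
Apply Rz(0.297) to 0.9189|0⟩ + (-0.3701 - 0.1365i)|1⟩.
(0.9088 - 0.136i)|0⟩ + (-0.3458 - 0.1898i)|1⟩

Rz(0.297) = [[e^(−iθ/2), 0], [0, e^(iθ/2)]] with e^(±iθ/2) = cos(θ/2) ± i·sin(θ/2); θ = 0.297, cos(θ/2) ≈ 0.988994, sin(θ/2) ≈ 0.147955.
With a = amp(|0⟩) = 0.9189 and b = amp(|1⟩) = (-0.3701 - 0.1365i):
new amp(|0⟩) = (0.988994 - 0.147955i)·a = (0.9088 - 0.136i)
new amp(|1⟩) = (0.988994 + 0.147955i)·b = (-0.3458 - 0.1898i)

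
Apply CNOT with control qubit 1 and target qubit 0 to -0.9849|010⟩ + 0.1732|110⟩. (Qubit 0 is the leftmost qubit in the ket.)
0.1732|010⟩ - 0.9849|110⟩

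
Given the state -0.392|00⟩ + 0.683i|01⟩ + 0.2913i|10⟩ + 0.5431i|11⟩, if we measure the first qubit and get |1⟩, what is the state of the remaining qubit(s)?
0.4727i|0⟩ + 0.8812i|1⟩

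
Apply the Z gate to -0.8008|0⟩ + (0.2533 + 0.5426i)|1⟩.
-0.8008|0⟩ + (-0.2533 - 0.5426i)|1⟩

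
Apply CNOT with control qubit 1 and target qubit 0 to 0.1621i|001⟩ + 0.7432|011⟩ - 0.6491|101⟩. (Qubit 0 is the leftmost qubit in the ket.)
0.1621i|001⟩ - 0.6491|101⟩ + 0.7432|111⟩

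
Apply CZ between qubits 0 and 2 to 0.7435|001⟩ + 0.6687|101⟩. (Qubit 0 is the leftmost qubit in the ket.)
0.7435|001⟩ - 0.6687|101⟩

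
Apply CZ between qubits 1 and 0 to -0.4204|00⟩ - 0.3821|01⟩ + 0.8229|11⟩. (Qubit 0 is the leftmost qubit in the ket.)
-0.4204|00⟩ - 0.3821|01⟩ - 0.8229|11⟩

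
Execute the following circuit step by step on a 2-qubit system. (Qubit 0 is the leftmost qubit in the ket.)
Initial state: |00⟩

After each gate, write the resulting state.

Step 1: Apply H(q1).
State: 1/√2|00⟩ + 1/√2|01⟩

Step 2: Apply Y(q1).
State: -(1/√2)i|00⟩ + (1/√2)i|01⟩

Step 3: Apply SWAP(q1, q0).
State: -(1/√2)i|00⟩ + (1/√2)i|10⟩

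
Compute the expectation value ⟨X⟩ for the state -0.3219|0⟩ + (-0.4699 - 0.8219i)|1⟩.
0.3025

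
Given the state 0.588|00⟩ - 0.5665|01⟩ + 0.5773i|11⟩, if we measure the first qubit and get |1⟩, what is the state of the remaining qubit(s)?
i|1⟩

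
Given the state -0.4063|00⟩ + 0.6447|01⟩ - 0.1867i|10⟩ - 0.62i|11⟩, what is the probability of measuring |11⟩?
0.3844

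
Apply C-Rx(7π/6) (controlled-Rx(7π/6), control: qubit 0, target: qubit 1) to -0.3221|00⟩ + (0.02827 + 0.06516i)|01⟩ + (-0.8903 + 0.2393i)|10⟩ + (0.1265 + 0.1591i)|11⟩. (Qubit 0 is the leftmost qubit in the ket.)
-0.3221|00⟩ + (0.02827 + 0.06516i)|01⟩ + (0.3841 - 0.1841i)|10⟩ + (0.1984 + 0.8188i)|11⟩

C-Rx(7π/6) leaves the control-|0⟩ kets |00⟩, |01⟩ unchanged and applies Rx(7π/6) to qubit 1 on the control-|1⟩ pair (|10⟩, |11⟩).
Rx(7π/6) = [[cos(θ/2), −i·sin(θ/2)], [−i·sin(θ/2), cos(θ/2)]]; θ = 7π/6, cos(θ/2) ≈ -0.258819, sin(θ/2) ≈ 0.965926.
With a = amp(|10⟩) = (-0.8903 + 0.2393i) and b = amp(|11⟩) = (0.1265 + 0.1591i):
new amp(|10⟩) = (-0.258819)·a + (-0.965926i)·b = (0.3841 - 0.1841i)
new amp(|11⟩) = (-0.965926i)·a + (-0.258819)·b = (0.1984 + 0.8188i)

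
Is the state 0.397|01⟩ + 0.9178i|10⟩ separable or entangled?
Entangled

Writing the state as a|00⟩ + b|01⟩ + c|10⟩ + d|11⟩, it is a product state iff ad − bc = 0.
Here (a, b, c, d) = (0, 0.397, 0.9178i, 0): ad − bc = (0)(0) − (0.397)(0.9178i) = -0.3644i ≠ 0, so the state is entangled.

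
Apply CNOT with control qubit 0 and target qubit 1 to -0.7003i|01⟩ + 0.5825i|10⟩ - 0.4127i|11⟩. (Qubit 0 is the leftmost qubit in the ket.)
-0.7003i|01⟩ - 0.4127i|10⟩ + 0.5825i|11⟩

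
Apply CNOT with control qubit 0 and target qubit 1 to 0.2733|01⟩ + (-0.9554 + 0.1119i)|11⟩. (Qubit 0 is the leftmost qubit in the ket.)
0.2733|01⟩ + (-0.9554 + 0.1119i)|10⟩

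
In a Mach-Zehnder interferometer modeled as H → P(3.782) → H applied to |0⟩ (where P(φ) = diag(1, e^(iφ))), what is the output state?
(0.09907 - 0.2988i)|0⟩ + (0.9009 + 0.2988i)|1⟩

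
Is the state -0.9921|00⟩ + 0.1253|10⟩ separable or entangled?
Separable

Writing the state as a|00⟩ + b|01⟩ + c|10⟩ + d|11⟩, it is a product state iff ad − bc = 0.
Here (a, b, c, d) = (-0.9921, 0, 0.1253, 0): ad − bc = (-0.9921)(0) − (0)(0.1253) = 0, so the state is separable.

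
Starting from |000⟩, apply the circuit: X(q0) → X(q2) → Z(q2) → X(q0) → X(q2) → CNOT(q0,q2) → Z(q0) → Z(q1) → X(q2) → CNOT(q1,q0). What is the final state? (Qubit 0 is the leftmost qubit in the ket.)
-|001⟩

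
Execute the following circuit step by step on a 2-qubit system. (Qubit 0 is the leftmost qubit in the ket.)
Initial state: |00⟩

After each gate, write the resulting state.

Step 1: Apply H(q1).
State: 1/√2|00⟩ + 1/√2|01⟩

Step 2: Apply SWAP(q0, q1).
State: 1/√2|00⟩ + 1/√2|10⟩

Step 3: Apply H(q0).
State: |00⟩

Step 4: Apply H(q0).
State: 1/√2|00⟩ + 1/√2|10⟩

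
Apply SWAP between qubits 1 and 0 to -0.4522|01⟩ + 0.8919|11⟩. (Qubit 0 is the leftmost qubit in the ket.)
-0.4522|10⟩ + 0.8919|11⟩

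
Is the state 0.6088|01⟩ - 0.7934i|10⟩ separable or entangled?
Entangled

Writing the state as a|00⟩ + b|01⟩ + c|10⟩ + d|11⟩, it is a product state iff ad − bc = 0.
Here (a, b, c, d) = (0, 0.6088, -0.7934i, 0): ad − bc = (0)(0) − (0.6088)(-0.7934i) = 0.483i ≠ 0, so the state is entangled.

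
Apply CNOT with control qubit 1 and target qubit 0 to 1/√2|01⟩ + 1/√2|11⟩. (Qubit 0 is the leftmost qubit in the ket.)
1/√2|01⟩ + 1/√2|11⟩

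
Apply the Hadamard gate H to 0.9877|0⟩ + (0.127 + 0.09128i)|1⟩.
(0.7882 + 0.06454i)|0⟩ + (0.6086 - 0.06454i)|1⟩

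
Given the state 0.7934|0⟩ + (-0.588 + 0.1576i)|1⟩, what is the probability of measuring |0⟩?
0.6295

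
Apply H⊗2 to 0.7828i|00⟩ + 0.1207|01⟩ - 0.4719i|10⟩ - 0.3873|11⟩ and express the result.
(-0.1333 + 0.1555i)|00⟩ + (0.1333 + 0.1555i)|01⟩ + (0.254 + 0.6274i)|10⟩ + (-0.254 + 0.6274i)|11⟩

H⊗2 gives amp(|y⟩) = (1/2) Σ_x (−1)^(x·y) amp(|x⟩), where x·y is the number of positions in which both x and y have a 1.
|00⟩: (0.7828i + 0.1207 - 0.4719i - 0.3873)/2 = (-0.1333 + 0.1555i)
|01⟩: (0.7828i - 0.1207 - 0.4719i + 0.3873)/2 = (0.1333 + 0.1555i)
|10⟩: (0.7828i + 0.1207 + 0.4719i + 0.3873)/2 = (0.254 + 0.6274i)
|11⟩: (0.7828i - 0.1207 + 0.4719i - 0.3873)/2 = (-0.254 + 0.6274i)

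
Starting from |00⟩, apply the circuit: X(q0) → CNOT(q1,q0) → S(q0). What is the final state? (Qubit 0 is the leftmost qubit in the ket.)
i|10⟩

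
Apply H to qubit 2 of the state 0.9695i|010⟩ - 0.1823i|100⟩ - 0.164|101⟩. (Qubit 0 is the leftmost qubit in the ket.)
0.6855i|010⟩ + 0.6855i|011⟩ + (-0.116 - 0.1289i)|100⟩ + (0.116 - 0.1289i)|101⟩

H on qubit 2 mixes each pair of kets that differ only in qubit 2: amplitudes (a, b) of (|…0…⟩, |…1…⟩) become ((a + b)/√2, (a − b)/√2). Kets absent from the input have amplitude 0.
(|010⟩, |011⟩): (a, b) = (0.9695i, 0) → (0.6855i, 0.6855i)
(|100⟩, |101⟩): (a, b) = (-0.1823i, -0.164) → ((-0.116 - 0.1289i), (0.116 - 0.1289i))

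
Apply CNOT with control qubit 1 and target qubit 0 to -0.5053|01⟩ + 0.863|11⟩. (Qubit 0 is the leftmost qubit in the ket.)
0.863|01⟩ - 0.5053|11⟩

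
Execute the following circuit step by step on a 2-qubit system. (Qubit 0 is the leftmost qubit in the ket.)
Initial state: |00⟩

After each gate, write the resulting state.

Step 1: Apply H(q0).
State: 1/√2|00⟩ + 1/√2|10⟩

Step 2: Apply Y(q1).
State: (1/√2)i|01⟩ + (1/√2)i|11⟩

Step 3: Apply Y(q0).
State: 1/√2|01⟩ - 1/√2|11⟩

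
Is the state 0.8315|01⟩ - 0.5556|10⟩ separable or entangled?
Entangled

Writing the state as a|00⟩ + b|01⟩ + c|10⟩ + d|11⟩, it is a product state iff ad − bc = 0.
Here (a, b, c, d) = (0, 0.8315, -0.5556, 0): ad − bc = (0)(0) − (0.8315)(-0.5556) = 0.462 ≠ 0, so the state is entangled.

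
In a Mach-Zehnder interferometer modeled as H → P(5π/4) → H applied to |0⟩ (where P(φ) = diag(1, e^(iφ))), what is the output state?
(0.1464 - (1/√8)i)|0⟩ + (0.8536 + (1/√8)i)|1⟩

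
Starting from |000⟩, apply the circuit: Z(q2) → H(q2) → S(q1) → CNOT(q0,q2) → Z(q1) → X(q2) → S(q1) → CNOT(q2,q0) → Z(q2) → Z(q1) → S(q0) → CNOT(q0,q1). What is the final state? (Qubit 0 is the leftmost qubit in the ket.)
1/√2|000⟩ - (1/√2)i|111⟩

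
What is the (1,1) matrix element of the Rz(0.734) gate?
(0.9334 + 0.3588i)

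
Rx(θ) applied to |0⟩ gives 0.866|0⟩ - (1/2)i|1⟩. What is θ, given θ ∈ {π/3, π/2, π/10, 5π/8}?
π/3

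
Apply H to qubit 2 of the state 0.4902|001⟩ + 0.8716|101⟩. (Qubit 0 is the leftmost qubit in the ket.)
0.3466|000⟩ - 0.3466|001⟩ + 0.6163|100⟩ - 0.6163|101⟩

H on qubit 2 mixes each pair of kets that differ only in qubit 2: amplitudes (a, b) of (|…0…⟩, |…1…⟩) become ((a + b)/√2, (a − b)/√2). Kets absent from the input have amplitude 0.
(|000⟩, |001⟩): (a, b) = (0, 0.4902) → (0.3466, -0.3466)
(|100⟩, |101⟩): (a, b) = (0, 0.8716) → (0.6163, -0.6163)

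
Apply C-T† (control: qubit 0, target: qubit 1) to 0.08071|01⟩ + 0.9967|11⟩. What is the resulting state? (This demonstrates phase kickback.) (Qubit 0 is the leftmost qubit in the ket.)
0.08071|01⟩ + (0.7048 - 0.7048i)|11⟩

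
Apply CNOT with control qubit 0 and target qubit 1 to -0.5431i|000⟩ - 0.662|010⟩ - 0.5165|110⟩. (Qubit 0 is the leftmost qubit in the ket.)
-0.5431i|000⟩ - 0.662|010⟩ - 0.5165|100⟩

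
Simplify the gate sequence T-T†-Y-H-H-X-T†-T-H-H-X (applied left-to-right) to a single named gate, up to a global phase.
Y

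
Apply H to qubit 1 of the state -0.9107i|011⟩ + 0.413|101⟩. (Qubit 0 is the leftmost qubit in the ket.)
-0.644i|001⟩ + 0.644i|011⟩ + 0.292|101⟩ + 0.292|111⟩

H on qubit 1 mixes each pair of kets that differ only in qubit 1: amplitudes (a, b) of (|…0…⟩, |…1…⟩) become ((a + b)/√2, (a − b)/√2). Kets absent from the input have amplitude 0.
(|001⟩, |011⟩): (a, b) = (0, -0.9107i) → (-0.644i, 0.644i)
(|101⟩, |111⟩): (a, b) = (0.413, 0) → (0.292, 0.292)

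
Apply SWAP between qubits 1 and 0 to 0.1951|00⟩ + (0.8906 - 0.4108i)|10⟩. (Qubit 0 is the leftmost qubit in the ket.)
0.1951|00⟩ + (0.8906 - 0.4108i)|01⟩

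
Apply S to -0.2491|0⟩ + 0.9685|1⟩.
-0.2491|0⟩ + 0.9685i|1⟩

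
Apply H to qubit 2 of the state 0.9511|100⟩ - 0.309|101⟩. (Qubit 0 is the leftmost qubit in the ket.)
0.454|100⟩ + 0.891|101⟩

H on qubit 2 mixes each pair of kets that differ only in qubit 2: amplitudes (a, b) of (|…0…⟩, |…1…⟩) become ((a + b)/√2, (a − b)/√2). Kets absent from the input have amplitude 0.
(|100⟩, |101⟩): (a, b) = (0.9511, -0.309) → (0.454, 0.891)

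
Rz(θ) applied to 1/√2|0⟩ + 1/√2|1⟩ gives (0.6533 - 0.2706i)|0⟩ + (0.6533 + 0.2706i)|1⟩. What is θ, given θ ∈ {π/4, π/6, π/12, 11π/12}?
π/4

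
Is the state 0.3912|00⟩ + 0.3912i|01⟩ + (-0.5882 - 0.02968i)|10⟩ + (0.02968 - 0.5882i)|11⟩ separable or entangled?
Separable

Writing the state as a|00⟩ + b|01⟩ + c|10⟩ + d|11⟩, it is a product state iff ad − bc = 0.
Here (a, b, c, d) = (0.3912, 0.3912i, (-0.5882 - 0.02968i), (0.02968 - 0.5882i)): ad − bc = (0.3912)(0.02968 - 0.5882i) − (0.3912i)(-0.5882 - 0.02968i) = 0, so the state is separable.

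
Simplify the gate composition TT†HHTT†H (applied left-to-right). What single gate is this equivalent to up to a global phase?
H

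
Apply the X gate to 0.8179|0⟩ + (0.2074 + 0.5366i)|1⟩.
(0.2074 + 0.5366i)|0⟩ + 0.8179|1⟩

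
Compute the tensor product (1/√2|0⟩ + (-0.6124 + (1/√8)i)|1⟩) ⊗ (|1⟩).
1/√2|01⟩ + (-0.6124 + (1/√8)i)|11⟩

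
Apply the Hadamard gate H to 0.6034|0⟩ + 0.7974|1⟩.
0.9905|0⟩ - 0.1372|1⟩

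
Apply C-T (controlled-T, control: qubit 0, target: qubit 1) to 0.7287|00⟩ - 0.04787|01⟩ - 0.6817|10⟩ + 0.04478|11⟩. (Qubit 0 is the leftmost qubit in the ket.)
0.7287|00⟩ - 0.04787|01⟩ - 0.6817|10⟩ + (0.03166 + 0.03166i)|11⟩

C-T leaves the control-|0⟩ kets |00⟩, |01⟩ unchanged and applies T to qubit 1 on the control-|1⟩ pair (|10⟩, |11⟩).
T = [[1, 0], [0, (1/√2 + (1/√2)i)]].
With a = amp(|10⟩) = -0.6817 and b = amp(|11⟩) = 0.04478:
new amp(|10⟩) = (1)·a = -0.6817
new amp(|11⟩) = (1/√2 + (1/√2)i)·b = (0.03166 + 0.03166i)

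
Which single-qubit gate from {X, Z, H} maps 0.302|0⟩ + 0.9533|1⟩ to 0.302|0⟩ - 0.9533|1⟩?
Z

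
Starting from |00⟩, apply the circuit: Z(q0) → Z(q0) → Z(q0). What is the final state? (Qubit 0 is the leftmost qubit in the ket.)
|00⟩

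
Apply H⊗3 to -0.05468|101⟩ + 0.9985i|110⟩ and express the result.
(-0.01933 + 0.353i)|000⟩ + (0.01933 + 0.353i)|001⟩ + (-0.01933 - 0.353i)|010⟩ + (0.01933 - 0.353i)|011⟩ + (0.01933 - 0.353i)|100⟩ + (-0.01933 - 0.353i)|101⟩ + (0.01933 + 0.353i)|110⟩ + (-0.01933 + 0.353i)|111⟩

H⊗3 gives amp(|y⟩) = (1/2√2) Σ_x (−1)^(x·y) amp(|x⟩), where x·y is the number of positions in which both x and y have a 1.
|000⟩: (-0.05468 + 0.9985i)/(2√2) = (-0.01933 + 0.353i)
|001⟩: (0.05468 + 0.9985i)/(2√2) = (0.01933 + 0.353i)
|010⟩: (-0.05468 - 0.9985i)/(2√2) = (-0.01933 - 0.353i)
|011⟩: (0.05468 - 0.9985i)/(2√2) = (0.01933 - 0.353i)
|100⟩: (0.05468 - 0.9985i)/(2√2) = (0.01933 - 0.353i)
|101⟩: (-0.05468 - 0.9985i)/(2√2) = (-0.01933 - 0.353i)
|110⟩: (0.05468 + 0.9985i)/(2√2) = (0.01933 + 0.353i)
|111⟩: (-0.05468 + 0.9985i)/(2√2) = (-0.01933 + 0.353i)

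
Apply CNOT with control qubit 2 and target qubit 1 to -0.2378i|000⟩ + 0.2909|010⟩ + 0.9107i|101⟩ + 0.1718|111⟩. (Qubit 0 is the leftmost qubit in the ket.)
-0.2378i|000⟩ + 0.2909|010⟩ + 0.1718|101⟩ + 0.9107i|111⟩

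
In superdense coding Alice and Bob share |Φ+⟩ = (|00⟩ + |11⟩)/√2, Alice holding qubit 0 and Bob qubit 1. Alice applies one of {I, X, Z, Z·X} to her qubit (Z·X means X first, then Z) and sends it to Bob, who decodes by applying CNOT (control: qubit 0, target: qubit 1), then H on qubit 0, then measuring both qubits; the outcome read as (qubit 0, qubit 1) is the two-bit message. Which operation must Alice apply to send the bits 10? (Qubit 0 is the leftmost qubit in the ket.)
Z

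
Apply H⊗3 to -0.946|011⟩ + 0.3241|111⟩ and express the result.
-0.2199|000⟩ + 0.2199|001⟩ + 0.2199|010⟩ - 0.2199|011⟩ - 0.449|100⟩ + 0.449|101⟩ + 0.449|110⟩ - 0.449|111⟩

H⊗3 gives amp(|y⟩) = (1/2√2) Σ_x (−1)^(x·y) amp(|x⟩), where x·y is the number of positions in which both x and y have a 1.
|000⟩: (-0.946 + 0.3241)/(2√2) = -0.2199
|001⟩: (0.946 - 0.3241)/(2√2) = 0.2199
|010⟩: (0.946 - 0.3241)/(2√2) = 0.2199
|011⟩: (-0.946 + 0.3241)/(2√2) = -0.2199
|100⟩: (-0.946 - 0.3241)/(2√2) = -0.449
|101⟩: (0.946 + 0.3241)/(2√2) = 0.449
|110⟩: (0.946 + 0.3241)/(2√2) = 0.449
|111⟩: (-0.946 - 0.3241)/(2√2) = -0.449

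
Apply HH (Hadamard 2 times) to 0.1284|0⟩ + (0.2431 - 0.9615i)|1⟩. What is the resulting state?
0.1284|0⟩ + (0.2431 - 0.9615i)|1⟩

H² = I, so an even number of Hadamards cancels: H^2 = I and the state is unchanged.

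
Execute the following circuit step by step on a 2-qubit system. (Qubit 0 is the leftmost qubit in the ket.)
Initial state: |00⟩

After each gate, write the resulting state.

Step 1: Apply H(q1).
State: 1/√2|00⟩ + 1/√2|01⟩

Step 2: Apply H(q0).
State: 1/2|00⟩ + 1/2|01⟩ + 1/2|10⟩ + 1/2|11⟩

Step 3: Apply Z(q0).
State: 1/2|00⟩ + 1/2|01⟩ - 1/2|10⟩ - 1/2|11⟩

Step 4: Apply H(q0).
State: 1/√2|10⟩ + 1/√2|11⟩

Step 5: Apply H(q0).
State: 1/2|00⟩ + 1/2|01⟩ - 1/2|10⟩ - 1/2|11⟩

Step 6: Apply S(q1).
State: 1/2|00⟩ + (1/2)i|01⟩ - 1/2|10⟩ - (1/2)i|11⟩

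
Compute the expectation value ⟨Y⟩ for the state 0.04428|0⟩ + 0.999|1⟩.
0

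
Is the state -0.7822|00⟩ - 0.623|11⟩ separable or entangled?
Entangled

Writing the state as a|00⟩ + b|01⟩ + c|10⟩ + d|11⟩, it is a product state iff ad − bc = 0.
Here (a, b, c, d) = (-0.7822, 0, 0, -0.623): ad − bc = (-0.7822)(-0.623) − (0)(0) = 0.4873 ≠ 0, so the state is entangled.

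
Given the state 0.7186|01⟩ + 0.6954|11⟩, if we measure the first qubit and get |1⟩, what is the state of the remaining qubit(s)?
|1⟩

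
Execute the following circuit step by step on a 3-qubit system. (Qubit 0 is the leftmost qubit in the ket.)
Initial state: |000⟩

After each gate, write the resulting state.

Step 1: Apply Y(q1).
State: i|010⟩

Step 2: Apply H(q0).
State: (1/√2)i|010⟩ + (1/√2)i|110⟩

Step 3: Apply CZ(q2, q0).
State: (1/√2)i|010⟩ + (1/√2)i|110⟩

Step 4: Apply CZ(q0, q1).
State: (1/√2)i|010⟩ - (1/√2)i|110⟩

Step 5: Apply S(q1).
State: -1/√2|010⟩ + 1/√2|110⟩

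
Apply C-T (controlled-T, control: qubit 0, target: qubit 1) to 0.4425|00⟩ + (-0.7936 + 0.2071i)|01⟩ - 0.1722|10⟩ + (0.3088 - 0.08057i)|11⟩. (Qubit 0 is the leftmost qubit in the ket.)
0.4425|00⟩ + (-0.7936 + 0.2071i)|01⟩ - 0.1722|10⟩ + (0.2753 + 0.1614i)|11⟩

C-T leaves the control-|0⟩ kets |00⟩, |01⟩ unchanged and applies T to qubit 1 on the control-|1⟩ pair (|10⟩, |11⟩).
T = [[1, 0], [0, (1/√2 + (1/√2)i)]].
With a = amp(|10⟩) = -0.1722 and b = amp(|11⟩) = (0.3088 - 0.08057i):
new amp(|10⟩) = (1)·a = -0.1722
new amp(|11⟩) = (1/√2 + (1/√2)i)·b = (0.2753 + 0.1614i)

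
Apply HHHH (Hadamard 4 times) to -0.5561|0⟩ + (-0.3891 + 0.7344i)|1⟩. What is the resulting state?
-0.5561|0⟩ + (-0.3891 + 0.7344i)|1⟩

H² = I, so an even number of Hadamards cancels: H^4 = I and the state is unchanged.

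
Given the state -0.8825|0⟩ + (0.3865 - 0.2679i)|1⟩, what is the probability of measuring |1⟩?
0.2212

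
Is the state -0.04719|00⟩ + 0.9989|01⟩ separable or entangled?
Separable

Writing the state as a|00⟩ + b|01⟩ + c|10⟩ + d|11⟩, it is a product state iff ad − bc = 0.
Here (a, b, c, d) = (-0.04719, 0.9989, 0, 0): ad − bc = (-0.04719)(0) − (0.9989)(0) = 0, so the state is separable.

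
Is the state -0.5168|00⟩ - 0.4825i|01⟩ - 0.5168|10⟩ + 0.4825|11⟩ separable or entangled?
Entangled

Writing the state as a|00⟩ + b|01⟩ + c|10⟩ + d|11⟩, it is a product state iff ad − bc = 0.
Here (a, b, c, d) = (-0.5168, -0.4825i, -0.5168, 0.4825): ad − bc = (-0.5168)(0.4825) − (-0.4825i)(-0.5168) = (-0.2494 - 0.2494i) ≠ 0, so the state is entangled.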